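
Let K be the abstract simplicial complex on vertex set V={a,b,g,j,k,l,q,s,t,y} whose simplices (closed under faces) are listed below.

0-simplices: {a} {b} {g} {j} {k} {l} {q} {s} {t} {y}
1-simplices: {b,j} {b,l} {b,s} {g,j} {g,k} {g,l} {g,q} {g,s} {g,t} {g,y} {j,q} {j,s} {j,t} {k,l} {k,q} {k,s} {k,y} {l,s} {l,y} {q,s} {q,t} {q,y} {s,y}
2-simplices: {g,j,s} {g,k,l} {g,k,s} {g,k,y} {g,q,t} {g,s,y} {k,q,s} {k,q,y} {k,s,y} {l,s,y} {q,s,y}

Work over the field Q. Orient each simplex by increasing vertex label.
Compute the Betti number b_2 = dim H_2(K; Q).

b_2=2

n_0=10 n_1=23 n_2=11  [Q]
∂1: piv[bj,bl,bs,gj,gk,gq,gt,gy] rk=8  ker:gl,gs,jq,js,jt,kl,kq,ks,ky,ls,ly,qs,qt,qy,sy
∂2: piv[gjs,gkl,gks,gky,gqt,gsy,kqs,kqy,lsy] rk=9  ker:ksy,qsy
b_2=(11−9)−0=2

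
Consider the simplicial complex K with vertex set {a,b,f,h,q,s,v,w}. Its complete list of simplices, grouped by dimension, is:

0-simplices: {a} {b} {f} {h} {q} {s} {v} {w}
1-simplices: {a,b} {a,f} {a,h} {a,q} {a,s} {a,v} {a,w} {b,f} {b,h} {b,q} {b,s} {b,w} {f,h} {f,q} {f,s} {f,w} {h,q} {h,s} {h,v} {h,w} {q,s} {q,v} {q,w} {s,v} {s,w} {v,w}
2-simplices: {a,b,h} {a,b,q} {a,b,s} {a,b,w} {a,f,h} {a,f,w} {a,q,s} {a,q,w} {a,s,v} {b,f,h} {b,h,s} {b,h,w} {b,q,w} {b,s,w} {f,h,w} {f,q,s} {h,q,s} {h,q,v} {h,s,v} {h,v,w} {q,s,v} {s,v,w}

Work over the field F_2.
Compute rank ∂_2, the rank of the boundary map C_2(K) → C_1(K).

n_0=8 n_1=26 n_2=22  [Z2]
∂1: piv[ab,af,ah,aq,as,av,aw] rk=7  ker:bf,bh,bq,bs,bw,fh,fq,fs,fw,hq,hs,hv,hw,qs,qv,qw,sv,sw,vw
∂2: piv[abh,abq,abs,abw,afh,afw,aqs,aqw,asv,bfh,bhs,bhw,bsw,fqs,hqs,hqv,hsv,hvw] rk=18  ker:bqw,fhw,qsv,svw
rk∂_2=18

rank∂_2=18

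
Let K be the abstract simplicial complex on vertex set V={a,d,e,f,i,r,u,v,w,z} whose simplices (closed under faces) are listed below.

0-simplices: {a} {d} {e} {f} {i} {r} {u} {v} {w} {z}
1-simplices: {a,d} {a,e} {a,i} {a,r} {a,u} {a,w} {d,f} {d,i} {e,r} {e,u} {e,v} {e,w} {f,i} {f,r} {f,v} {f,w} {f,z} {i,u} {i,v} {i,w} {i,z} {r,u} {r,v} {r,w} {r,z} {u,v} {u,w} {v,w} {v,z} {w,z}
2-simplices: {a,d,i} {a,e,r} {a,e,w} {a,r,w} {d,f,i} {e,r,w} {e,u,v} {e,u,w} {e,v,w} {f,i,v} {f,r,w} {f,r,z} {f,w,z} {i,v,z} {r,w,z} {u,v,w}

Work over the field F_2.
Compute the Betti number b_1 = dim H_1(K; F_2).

b_1=8

n_0=10 n_1=30 n_2=16  [Z2]
∂1: piv[ad,ae,ai,ar,au,aw,df,ev,fz] rk=9  ker:di,er,eu,ew,fi,fr,fv,fw,iu,iv,iw,iz,ru,rv,rw,rz,uv,uw,vw,vz,wz
∂2: piv[adi,aer,aew,arw,dfi,euv,euw,evw,fiv,frw,frz,fwz,ivz] rk=13  ker:erw,rwz,uvw
b_1=(30−9)−13=8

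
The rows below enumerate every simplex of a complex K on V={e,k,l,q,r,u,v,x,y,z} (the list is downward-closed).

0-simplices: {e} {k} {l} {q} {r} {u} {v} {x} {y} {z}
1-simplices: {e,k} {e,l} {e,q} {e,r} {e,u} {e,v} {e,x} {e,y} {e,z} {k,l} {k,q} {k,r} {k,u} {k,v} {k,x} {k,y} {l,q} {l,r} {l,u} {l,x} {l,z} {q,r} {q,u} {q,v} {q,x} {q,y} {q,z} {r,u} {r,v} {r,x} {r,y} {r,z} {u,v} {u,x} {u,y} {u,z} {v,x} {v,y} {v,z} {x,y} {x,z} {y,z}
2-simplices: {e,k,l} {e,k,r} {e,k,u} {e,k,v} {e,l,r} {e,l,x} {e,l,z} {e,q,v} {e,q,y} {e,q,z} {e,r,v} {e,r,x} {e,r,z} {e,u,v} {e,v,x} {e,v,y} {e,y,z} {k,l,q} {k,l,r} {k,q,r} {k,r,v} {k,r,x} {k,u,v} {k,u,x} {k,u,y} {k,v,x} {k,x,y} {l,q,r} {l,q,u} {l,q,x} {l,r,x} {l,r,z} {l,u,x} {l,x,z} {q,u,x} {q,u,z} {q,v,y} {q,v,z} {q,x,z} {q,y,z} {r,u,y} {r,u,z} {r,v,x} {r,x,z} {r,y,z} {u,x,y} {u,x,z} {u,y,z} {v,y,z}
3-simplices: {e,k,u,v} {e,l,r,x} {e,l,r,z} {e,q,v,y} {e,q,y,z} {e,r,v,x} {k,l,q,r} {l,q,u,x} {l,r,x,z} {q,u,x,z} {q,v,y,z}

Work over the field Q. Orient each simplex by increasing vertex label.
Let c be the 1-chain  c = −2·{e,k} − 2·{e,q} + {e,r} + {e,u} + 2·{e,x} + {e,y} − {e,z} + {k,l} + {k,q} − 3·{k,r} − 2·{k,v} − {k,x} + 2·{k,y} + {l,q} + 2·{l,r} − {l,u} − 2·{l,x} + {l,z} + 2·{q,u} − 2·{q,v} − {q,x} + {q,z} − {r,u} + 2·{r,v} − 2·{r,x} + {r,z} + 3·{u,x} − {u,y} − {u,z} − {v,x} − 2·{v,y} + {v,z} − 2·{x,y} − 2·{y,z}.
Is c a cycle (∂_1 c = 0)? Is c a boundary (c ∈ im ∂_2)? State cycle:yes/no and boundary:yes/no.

cycle:yes boundary:yes

n_0=10 n_1=42 n_2=49 n_3=11  [Q]
∂1: piv[ek,el,eq,er,eu,ev,ex,ey,ez] rk=9  ker:kl,kq,kr,ku,kv,kx,ky,lq,lr,lu,lx,lz,qr,qu,qv,qx,qy,qz,ru,rv,rx,ry,rz,uv,ux,uy,uz,vx,vy,vz,xy,xz,yz
∂2: piv[ekl,ekr,eku,ekv,elr,elx,elz,eqv,eqy,eqz,erv,erx,erz,euv,evx,evy,eyz,klq,kqr,krx,kux,kuy,kxy,lqu,lqx,lux,lxz,quz,qvz,qxz,ruy,ruz,ryz] rk=33  ker:klr,krv,kuv,kvx,lqr,lrx,lrz,qux,qvy,qyz,rvx,rxz,uxy,uxz,uyz,vyz
∂3: piv[ekuv,elrx,elrz,eqvy,eqyz,ervx,klqr,lqux,lrxz,quxz,qvyz] rk=11
∂1c = 0
c vs im∂2: reduces to 0 ⇒ boundary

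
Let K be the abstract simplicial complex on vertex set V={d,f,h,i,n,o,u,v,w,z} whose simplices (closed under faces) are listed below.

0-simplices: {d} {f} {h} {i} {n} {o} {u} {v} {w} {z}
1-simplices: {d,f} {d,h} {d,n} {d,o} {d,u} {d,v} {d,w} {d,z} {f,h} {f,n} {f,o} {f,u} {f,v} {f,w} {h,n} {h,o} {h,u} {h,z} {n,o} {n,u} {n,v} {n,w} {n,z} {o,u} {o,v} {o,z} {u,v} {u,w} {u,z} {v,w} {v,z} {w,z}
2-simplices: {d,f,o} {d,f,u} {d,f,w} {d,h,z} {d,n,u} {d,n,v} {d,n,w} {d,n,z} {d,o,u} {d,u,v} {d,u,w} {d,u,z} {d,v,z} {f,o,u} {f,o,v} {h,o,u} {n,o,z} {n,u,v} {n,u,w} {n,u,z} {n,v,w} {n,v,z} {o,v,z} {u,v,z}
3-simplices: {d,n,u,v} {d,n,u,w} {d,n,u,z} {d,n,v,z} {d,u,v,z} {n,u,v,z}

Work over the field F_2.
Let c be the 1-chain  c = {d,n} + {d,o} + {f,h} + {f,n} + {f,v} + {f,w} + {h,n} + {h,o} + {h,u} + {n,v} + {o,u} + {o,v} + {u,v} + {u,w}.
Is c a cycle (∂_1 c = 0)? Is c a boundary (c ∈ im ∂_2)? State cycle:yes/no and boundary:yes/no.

n_0=10 n_1=32 n_2=24 n_3=6  [Z2]
∂1: piv[df,dh,dn,do,du,dv,dw,dz] rk=8  ker:fh,fn,fo,fu,fv,fw,hn,ho,hu,hz,no,nu,nv,nw,nz,ou,ov,oz,uv,uw,uz,vw,vz,wz
∂2: piv[dfo,dfu,dfw,dhz,dnu,dnv,dnw,dnz,dou,duv,duw,duz,dvz,fov,hou,noz,nvw,ovz] rk=18  ker:fou,nuv,nuw,nuz,nvz,uvz
∂3: piv[dnuv,dnuw,dnuz,dnvz,duvz] rk=5  ker:nuvz
∂1c = 0
c vs im∂2: residual ≠ 0 ⇒ not boundary

cycle:yes boundary:no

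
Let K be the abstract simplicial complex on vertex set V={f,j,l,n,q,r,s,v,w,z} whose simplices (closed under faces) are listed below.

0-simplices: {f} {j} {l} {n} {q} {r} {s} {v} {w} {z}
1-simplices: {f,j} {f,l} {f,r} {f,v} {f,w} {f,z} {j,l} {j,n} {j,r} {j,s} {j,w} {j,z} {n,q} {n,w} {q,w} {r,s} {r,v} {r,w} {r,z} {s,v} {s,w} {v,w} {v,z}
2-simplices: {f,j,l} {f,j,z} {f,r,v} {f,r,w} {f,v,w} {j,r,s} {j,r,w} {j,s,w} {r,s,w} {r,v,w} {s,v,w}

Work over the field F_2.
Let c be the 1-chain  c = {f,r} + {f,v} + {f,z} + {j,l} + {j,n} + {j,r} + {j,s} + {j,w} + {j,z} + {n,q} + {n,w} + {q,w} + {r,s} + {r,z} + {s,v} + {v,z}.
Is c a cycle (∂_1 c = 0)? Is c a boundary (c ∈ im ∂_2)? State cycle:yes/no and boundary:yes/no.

n_0=10 n_1=23 n_2=11  [Z2]
∂1: piv[fj,fl,fr,fv,fw,fz,jn,js,nq] rk=9  ker:jl,jr,jw,jz,nw,qw,rs,rv,rw,rz,sv,sw,vw,vz
∂2: piv[fjl,fjz,frv,frw,fvw,jrs,jrw,jsw,svw] rk=9  ker:rsw,rvw
∂1c = {f} + {l} + {n} + {s} + {v} + {w}

cycle:no boundary:no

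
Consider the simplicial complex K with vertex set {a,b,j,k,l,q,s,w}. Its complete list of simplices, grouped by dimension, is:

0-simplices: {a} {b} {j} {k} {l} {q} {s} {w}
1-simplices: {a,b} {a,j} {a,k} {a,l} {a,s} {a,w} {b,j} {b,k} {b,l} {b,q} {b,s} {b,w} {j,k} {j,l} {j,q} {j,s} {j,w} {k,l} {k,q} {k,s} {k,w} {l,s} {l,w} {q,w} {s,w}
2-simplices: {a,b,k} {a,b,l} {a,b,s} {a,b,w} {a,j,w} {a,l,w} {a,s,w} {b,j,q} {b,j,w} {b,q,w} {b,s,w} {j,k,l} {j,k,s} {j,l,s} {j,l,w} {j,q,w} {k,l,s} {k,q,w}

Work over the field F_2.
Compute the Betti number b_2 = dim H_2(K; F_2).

b_2=3

n_0=8 n_1=25 n_2=18  [Z2]
∂1: piv[ab,aj,ak,al,as,aw,bq] rk=7  ker:bj,bk,bl,bs,bw,jk,jl,jq,js,jw,kl,kq,ks,kw,ls,lw,qw,sw
∂2: piv[abk,abl,abs,abw,ajw,alw,asw,bjq,bjw,bqw,jkl,jks,jls,jlw,kqw] rk=15  ker:bsw,jqw,kls
b_2=(18−15)−0=3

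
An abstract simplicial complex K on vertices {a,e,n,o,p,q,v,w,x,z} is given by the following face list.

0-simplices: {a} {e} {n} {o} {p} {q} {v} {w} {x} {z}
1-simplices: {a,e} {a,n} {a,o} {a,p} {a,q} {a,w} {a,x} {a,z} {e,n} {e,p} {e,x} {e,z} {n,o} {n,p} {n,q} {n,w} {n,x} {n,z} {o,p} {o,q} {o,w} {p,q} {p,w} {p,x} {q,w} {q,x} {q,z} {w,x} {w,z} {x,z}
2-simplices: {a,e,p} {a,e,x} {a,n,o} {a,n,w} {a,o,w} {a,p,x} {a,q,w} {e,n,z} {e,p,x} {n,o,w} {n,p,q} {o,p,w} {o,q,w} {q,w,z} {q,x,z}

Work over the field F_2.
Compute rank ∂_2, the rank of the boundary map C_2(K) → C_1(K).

rank∂_2=13

n_0=10 n_1=30 n_2=15  [Z2]
∂1: piv[ae,an,ao,ap,aq,aw,ax,az] rk=8  ker:en,ep,ex,ez,no,np,nq,nw,nx,nz,op,oq,ow,pq,pw,px,qw,qx,qz,wx,wz,xz
∂2: piv[aep,aex,ano,anw,aow,apx,aqw,enz,npq,opw,oqw,qwz,qxz] rk=13  ker:epx,now
rk∂_2=13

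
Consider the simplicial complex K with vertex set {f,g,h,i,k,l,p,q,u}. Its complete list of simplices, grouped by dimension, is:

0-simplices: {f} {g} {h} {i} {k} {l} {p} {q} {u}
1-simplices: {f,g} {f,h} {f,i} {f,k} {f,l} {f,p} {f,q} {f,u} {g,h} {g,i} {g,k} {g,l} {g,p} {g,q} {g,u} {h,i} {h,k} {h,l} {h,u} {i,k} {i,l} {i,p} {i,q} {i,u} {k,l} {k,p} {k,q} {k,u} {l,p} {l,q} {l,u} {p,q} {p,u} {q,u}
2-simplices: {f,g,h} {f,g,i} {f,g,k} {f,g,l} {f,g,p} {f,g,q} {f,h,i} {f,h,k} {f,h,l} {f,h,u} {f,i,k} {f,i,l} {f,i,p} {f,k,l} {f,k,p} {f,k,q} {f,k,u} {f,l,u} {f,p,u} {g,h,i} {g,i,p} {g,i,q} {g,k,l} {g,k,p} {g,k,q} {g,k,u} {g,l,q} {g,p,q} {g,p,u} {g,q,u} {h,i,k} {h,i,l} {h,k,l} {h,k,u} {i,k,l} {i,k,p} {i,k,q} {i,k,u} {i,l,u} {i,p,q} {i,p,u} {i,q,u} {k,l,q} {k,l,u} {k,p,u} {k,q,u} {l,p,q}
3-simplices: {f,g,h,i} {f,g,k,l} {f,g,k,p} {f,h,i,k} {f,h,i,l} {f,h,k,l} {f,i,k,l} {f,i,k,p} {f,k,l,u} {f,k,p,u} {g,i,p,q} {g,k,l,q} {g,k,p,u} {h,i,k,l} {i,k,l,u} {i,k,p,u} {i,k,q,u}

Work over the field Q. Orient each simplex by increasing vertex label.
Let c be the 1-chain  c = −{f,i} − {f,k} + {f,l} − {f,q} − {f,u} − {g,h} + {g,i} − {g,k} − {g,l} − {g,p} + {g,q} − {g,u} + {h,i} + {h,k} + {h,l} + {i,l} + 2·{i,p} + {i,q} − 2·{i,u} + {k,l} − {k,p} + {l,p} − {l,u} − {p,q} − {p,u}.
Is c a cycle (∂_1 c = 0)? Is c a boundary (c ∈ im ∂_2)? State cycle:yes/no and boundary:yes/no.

cycle:no boundary:no

n_0=9 n_1=34 n_2=47 n_3=17  [Q]
∂1: piv[fg,fh,fi,fk,fl,fp,fq,fu] rk=8  ker:gh,gi,gk,gl,gp,gq,gu,hi,hk,hl,hu,ik,il,ip,iq,iu,kl,kp,kq,ku,lp,lq,lu,pq,pu,qu
∂2: piv[fgh,fgi,fgk,fgl,fgp,fgq,fhi,fhk,fhl,fhu,fik,fil,fip,fkl,fkp,fkq,fku,flu,fpu,giq,gku,glq,gpq,gqu,iku,lpq] rk=26  ker:ghi,gip,gkl,gkp,gkq,gpu,hik,hil,hkl,hku,ikl,ikp,ikq,ilu,ipq,ipu,iqu,klq,klu,kpu,kqu
∂3: piv[fghi,fgkl,fgkp,fhik,fhil,fhkl,fikl,fikp,fklu,fkpu,gipq,gklq,gkpu,iklu,ikpu,ikqu] rk=16  ker:hikl
∂1c = 3·{f} + 3·{g} − 4·{h} − {i} − {k} + 3·{l} + 3·{p} − 6·{u}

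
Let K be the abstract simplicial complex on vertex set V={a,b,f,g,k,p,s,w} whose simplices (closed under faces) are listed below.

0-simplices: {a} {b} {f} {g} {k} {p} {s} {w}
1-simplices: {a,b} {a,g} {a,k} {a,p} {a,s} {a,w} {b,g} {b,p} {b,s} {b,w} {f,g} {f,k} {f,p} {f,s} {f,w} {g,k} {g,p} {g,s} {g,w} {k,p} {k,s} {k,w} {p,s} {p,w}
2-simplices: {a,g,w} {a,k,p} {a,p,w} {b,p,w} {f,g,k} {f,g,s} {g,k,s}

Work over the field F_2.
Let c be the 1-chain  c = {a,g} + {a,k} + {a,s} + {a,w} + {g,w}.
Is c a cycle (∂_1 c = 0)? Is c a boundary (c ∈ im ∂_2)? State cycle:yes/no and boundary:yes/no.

cycle:no boundary:no

n_0=8 n_1=24 n_2=7  [Z2]
∂1: piv[ab,ag,ak,ap,as,aw,fg] rk=7  ker:bg,bp,bs,bw,fk,fp,fs,fw,gk,gp,gs,gw,kp,ks,kw,ps,pw
∂2: piv[agw,akp,apw,bpw,fgk,fgs,gks] rk=7
∂1c = {k} + {s}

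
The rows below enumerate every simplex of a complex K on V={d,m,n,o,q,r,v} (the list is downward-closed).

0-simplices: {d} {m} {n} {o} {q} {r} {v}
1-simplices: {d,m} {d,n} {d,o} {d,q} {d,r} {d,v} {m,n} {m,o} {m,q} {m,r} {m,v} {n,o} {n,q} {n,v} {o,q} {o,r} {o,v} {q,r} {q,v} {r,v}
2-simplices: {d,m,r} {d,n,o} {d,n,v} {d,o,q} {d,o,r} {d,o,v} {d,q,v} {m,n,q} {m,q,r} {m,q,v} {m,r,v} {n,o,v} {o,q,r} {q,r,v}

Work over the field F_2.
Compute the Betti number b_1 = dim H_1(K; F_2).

n_0=7 n_1=20 n_2=14  [Z2]
∂1: piv[dm,dn,do,dq,dr,dv] rk=6  ker:mn,mo,mq,mr,mv,no,nq,nv,oq,or,ov,qr,qv,rv
∂2: piv[dmr,dno,dnv,doq,dor,dov,dqv,mnq,mqr,mqv,mrv,oqr] rk=12  ker:nov,qrv
b_1=(20−6)−12=2

b_1=2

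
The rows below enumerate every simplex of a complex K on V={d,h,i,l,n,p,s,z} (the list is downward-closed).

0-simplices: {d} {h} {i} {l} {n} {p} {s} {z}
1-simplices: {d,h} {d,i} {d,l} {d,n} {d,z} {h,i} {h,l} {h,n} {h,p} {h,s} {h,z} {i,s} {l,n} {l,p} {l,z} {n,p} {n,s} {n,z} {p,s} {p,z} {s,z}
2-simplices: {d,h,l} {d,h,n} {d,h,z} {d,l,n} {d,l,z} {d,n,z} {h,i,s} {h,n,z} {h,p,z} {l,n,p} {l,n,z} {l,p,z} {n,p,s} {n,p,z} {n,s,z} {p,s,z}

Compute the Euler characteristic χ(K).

n_0=8 n_1=21 n_2=16
χ=+8−21+16=3

χ(K)=3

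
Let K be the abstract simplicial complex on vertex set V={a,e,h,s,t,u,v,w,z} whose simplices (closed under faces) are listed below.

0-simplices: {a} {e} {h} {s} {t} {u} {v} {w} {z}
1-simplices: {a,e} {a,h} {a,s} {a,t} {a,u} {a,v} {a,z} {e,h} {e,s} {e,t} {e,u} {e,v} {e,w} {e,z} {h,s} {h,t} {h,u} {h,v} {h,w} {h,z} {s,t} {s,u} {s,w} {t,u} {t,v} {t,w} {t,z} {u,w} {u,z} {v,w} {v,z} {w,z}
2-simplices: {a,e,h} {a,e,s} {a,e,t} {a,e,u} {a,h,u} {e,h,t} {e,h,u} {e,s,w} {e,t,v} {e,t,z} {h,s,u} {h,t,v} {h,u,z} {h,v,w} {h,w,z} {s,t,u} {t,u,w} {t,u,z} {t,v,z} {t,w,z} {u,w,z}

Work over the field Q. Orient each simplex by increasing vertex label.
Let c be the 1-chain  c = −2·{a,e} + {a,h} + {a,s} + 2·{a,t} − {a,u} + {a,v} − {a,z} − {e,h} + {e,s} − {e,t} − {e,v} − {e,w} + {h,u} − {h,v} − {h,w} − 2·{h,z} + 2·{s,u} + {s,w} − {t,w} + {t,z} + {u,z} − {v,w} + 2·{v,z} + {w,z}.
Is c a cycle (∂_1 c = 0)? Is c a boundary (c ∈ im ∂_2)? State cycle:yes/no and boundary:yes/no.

n_0=9 n_1=32 n_2=21  [Q]
∂1: piv[ae,ah,as,at,au,av,az,ew] rk=8  ker:eh,es,et,eu,ev,ez,hs,ht,hu,hv,hw,hz,st,su,sw,tu,tv,tw,tz,uw,uz,vw,vz,wz
∂2: piv[aeh,aes,aet,aeu,ahu,eht,esw,etv,etz,hsu,htv,huz,hvw,hwz,stu,tuw,tuz,tvz,twz] rk=19  ker:ehu,uwz
∂1c = −{a} + {e} + 3·{h} − {s} + {t} + {u} − 2·{v} − 4·{w} + 2·{z}

cycle:no boundary:no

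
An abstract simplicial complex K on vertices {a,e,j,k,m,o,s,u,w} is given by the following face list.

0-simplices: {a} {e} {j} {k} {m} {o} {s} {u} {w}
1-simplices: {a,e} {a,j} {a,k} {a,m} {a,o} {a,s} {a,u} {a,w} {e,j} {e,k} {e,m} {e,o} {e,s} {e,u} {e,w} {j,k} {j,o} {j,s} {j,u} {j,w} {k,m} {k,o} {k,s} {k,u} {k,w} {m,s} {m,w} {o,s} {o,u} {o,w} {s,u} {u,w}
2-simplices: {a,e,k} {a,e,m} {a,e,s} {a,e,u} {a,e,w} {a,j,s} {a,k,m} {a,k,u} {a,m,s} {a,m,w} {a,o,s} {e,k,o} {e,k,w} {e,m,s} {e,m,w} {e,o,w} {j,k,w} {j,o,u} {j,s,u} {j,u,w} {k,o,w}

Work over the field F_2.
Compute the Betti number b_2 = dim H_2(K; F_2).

n_0=9 n_1=32 n_2=21  [Z2]
∂1: piv[ae,aj,ak,am,ao,as,au,aw] rk=8  ker:ej,ek,em,eo,es,eu,ew,jk,jo,js,ju,jw,km,ko,ks,ku,kw,ms,mw,os,ou,ow,su,uw
∂2: piv[aek,aem,aes,aeu,aew,ajs,akm,aku,ams,amw,aos,eko,ekw,eow,jkw,jou,jsu,juw] rk=18  ker:ems,emw,kow
b_2=(21−18)−0=3

b_2=3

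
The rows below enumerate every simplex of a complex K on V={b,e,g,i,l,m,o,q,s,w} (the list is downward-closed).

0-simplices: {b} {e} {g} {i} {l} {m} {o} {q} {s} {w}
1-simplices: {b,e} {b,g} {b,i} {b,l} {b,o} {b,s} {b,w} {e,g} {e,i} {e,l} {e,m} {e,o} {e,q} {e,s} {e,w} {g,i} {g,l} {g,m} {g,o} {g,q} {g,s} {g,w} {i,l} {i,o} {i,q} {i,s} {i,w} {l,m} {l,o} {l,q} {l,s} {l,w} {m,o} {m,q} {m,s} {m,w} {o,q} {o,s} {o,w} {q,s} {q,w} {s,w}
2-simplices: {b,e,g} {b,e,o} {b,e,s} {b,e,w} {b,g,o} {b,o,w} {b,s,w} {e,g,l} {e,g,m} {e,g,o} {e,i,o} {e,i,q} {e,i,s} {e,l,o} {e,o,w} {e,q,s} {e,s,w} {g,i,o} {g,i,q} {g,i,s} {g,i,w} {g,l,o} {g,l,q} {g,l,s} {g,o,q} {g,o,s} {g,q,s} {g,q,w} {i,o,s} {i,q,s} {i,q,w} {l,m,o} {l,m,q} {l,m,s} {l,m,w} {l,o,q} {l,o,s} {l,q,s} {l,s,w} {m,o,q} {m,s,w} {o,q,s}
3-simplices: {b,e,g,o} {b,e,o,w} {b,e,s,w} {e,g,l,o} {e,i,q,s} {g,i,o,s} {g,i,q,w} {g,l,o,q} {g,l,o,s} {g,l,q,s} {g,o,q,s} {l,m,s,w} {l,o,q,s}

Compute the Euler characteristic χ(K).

χ(K)=-3

n_0=10 n_1=42 n_2=42 n_3=13
χ=+10−42+42−13=-3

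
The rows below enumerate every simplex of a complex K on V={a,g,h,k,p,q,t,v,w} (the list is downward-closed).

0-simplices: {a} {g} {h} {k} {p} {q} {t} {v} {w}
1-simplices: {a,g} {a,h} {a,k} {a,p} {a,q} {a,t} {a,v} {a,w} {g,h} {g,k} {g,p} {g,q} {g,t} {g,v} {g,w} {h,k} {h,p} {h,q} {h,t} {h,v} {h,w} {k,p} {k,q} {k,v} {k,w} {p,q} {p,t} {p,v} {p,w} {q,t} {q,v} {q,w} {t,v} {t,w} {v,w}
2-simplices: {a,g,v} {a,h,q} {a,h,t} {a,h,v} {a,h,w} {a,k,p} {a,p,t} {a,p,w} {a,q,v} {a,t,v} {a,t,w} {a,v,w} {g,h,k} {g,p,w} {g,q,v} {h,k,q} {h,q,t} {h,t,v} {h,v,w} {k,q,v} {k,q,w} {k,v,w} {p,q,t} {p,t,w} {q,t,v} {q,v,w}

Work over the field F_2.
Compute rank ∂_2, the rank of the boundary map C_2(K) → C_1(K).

rank∂_2=21

n_0=9 n_1=35 n_2=26  [Z2]
∂1: piv[ag,ah,ak,ap,aq,at,av,aw] rk=8  ker:gh,gk,gp,gq,gt,gv,gw,hk,hp,hq,ht,hv,hw,kp,kq,kv,kw,pq,pt,pv,pw,qt,qv,qw,tv,tw,vw
∂2: piv[agv,ahq,aht,ahv,ahw,akp,apt,apw,aqv,atv,atw,avw,ghk,gpw,gqv,hkq,hqt,kqv,kqw,kvw,pqt] rk=21  ker:htv,hvw,ptw,qtv,qvw
rk∂_2=21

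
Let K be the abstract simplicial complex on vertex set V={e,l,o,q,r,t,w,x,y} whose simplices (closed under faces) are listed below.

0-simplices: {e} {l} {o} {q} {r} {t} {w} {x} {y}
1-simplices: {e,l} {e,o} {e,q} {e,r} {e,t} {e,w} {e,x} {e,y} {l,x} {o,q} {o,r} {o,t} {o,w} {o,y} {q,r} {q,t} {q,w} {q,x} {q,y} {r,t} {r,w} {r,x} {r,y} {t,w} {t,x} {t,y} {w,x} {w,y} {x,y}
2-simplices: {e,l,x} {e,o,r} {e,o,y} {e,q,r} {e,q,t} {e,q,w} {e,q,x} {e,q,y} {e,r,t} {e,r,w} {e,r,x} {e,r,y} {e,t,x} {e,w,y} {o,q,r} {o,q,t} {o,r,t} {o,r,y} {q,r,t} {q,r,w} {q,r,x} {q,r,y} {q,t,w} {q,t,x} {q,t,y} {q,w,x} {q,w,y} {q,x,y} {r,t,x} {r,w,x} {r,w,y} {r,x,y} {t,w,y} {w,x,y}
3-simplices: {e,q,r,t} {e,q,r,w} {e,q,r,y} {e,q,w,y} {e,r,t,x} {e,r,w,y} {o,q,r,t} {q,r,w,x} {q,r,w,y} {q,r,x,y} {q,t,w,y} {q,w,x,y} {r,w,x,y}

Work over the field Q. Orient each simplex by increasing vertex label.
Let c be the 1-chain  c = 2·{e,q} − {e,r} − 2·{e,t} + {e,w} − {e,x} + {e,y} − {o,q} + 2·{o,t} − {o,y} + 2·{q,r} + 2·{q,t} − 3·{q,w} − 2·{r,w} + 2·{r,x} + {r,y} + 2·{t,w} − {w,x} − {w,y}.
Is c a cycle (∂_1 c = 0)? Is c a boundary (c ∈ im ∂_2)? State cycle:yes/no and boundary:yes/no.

n_0=9 n_1=29 n_2=34 n_3=13  [Q]
∂1: piv[el,eo,eq,er,et,ew,ex,ey] rk=8  ker:lx,oq,or,ot,ow,oy,qr,qt,qw,qx,qy,rt,rw,rx,ry,tw,tx,ty,wx,wy,xy
∂2: piv[elx,eor,eoy,eqr,eqt,eqw,eqx,eqy,ert,erw,erx,ery,etx,ewy,oqr,oqt,qtw,qty,qwx,qxy] rk=20  ker:ort,ory,qrt,qrw,qrx,qry,qtx,qwy,rtx,rwx,rwy,rxy,twy,wxy
∂3: piv[eqrt,eqrw,eqry,eqwy,ertx,erwy,oqrt,qrwx,qrxy,qtwy,qwxy] rk=11  ker:qrwy,rwxy
∂1c = 0
c vs im∂2: reduces to 0 ⇒ boundary

cycle:yes boundary:yes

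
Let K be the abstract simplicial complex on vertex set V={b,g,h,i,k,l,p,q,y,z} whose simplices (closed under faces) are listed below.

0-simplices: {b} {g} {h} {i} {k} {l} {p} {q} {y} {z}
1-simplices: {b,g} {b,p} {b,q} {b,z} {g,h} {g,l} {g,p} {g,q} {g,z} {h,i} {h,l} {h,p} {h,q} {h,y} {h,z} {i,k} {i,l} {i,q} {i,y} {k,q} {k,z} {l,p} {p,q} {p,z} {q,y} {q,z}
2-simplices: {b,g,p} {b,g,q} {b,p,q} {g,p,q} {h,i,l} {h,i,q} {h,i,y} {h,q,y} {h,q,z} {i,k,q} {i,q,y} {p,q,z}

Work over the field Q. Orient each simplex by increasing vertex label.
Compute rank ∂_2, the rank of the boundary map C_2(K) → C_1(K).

n_0=10 n_1=26 n_2=12  [Q]
∂1: piv[bg,bp,bq,bz,gh,gl,hi,hy,ik] rk=9  ker:gp,gq,gz,hl,hp,hq,hz,il,iq,iy,kq,kz,lp,pq,pz,qy,qz
∂2: piv[bgp,bgq,bpq,hil,hiq,hiy,hqy,hqz,ikq,pqz] rk=10  ker:gpq,iqy
rk∂_2=10

rank∂_2=10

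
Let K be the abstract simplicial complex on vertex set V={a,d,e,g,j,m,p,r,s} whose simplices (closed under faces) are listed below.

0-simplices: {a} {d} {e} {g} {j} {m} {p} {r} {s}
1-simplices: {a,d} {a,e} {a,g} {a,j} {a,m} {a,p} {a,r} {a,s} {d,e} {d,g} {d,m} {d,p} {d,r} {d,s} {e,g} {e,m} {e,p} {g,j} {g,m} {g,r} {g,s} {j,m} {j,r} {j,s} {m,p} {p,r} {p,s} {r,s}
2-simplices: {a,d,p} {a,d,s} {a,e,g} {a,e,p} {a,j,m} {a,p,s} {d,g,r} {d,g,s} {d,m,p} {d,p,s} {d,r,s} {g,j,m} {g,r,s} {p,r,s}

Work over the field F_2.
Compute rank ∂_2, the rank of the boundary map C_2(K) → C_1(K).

rank∂_2=12

n_0=9 n_1=28 n_2=14  [Z2]
∂1: piv[ad,ae,ag,aj,am,ap,ar,as] rk=8  ker:de,dg,dm,dp,dr,ds,eg,em,ep,gj,gm,gr,gs,jm,jr,js,mp,pr,ps,rs
∂2: piv[adp,ads,aeg,aep,ajm,aps,dgr,dgs,dmp,drs,gjm,prs] rk=12  ker:dps,grs
rk∂_2=12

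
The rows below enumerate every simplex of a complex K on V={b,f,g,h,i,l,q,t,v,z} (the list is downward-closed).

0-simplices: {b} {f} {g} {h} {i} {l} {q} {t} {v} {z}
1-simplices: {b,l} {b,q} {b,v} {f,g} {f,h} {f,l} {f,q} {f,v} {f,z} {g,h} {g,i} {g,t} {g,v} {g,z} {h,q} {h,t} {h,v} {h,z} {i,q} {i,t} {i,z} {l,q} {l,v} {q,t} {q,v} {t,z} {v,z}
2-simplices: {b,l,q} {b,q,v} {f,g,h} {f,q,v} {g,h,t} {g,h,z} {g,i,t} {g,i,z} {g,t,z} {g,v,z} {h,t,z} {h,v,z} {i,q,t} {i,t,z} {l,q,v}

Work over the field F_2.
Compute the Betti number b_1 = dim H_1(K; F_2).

n_0=10 n_1=27 n_2=15  [Z2]
∂1: piv[bl,bq,bv,fg,fh,fl,fz,gi,gt] rk=9  ker:fq,fv,gh,gv,gz,hq,ht,hv,hz,iq,it,iz,lq,lv,qt,qv,tz,vz
∂2: piv[blq,bqv,fgh,fqv,ght,ghz,git,giz,gtz,gvz,hvz,iqt,lqv] rk=13  ker:htz,itz
b_1=(27−9)−13=5

b_1=5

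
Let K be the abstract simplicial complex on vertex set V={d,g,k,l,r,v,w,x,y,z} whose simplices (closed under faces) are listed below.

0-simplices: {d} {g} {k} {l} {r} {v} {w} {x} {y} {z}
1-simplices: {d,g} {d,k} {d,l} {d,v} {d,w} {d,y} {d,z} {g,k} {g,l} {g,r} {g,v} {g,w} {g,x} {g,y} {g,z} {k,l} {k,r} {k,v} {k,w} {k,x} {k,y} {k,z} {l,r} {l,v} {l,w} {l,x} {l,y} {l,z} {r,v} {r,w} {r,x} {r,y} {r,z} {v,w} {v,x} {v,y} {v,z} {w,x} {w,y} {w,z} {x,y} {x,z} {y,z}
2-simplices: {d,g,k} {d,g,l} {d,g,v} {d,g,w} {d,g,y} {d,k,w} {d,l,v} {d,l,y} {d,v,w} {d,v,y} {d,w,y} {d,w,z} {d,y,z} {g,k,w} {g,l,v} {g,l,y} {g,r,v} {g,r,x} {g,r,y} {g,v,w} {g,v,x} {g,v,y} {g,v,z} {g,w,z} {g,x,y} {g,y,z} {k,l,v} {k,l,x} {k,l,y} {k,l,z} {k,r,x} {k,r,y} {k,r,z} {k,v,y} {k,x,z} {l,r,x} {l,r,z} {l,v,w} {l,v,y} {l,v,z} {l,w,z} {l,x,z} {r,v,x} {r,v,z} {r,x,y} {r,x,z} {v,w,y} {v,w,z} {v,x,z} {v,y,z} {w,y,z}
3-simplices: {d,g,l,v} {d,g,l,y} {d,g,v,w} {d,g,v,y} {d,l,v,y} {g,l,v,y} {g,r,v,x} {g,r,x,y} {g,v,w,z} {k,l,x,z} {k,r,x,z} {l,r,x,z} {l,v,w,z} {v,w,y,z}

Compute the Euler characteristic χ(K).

n_0=10 n_1=43 n_2=51 n_3=14
χ=+10−43+51−14=4

χ(K)=4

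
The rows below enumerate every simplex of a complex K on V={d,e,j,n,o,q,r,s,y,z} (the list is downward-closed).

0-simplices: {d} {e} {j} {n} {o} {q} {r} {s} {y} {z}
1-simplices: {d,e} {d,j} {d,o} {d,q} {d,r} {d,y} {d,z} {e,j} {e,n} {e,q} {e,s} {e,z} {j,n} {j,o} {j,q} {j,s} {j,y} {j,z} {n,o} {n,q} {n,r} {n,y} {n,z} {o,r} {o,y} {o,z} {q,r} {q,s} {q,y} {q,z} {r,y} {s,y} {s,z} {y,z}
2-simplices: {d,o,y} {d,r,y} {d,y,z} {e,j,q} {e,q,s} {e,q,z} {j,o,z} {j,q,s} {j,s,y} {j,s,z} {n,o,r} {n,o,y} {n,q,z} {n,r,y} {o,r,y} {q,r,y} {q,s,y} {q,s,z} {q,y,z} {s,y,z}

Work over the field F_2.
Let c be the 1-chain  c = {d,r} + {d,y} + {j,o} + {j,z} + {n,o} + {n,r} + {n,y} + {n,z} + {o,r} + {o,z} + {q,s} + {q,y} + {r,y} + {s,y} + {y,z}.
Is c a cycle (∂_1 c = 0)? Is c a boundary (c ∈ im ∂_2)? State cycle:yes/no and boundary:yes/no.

n_0=10 n_1=34 n_2=20  [Z2]
∂1: piv[de,dj,do,dq,dr,dy,dz,en,es] rk=9  ker:ej,eq,ez,jn,jo,jq,js,jy,jz,no,nq,nr,ny,nz,or,oy,oz,qr,qs,qy,qz,ry,sy,sz,yz
∂2: piv[doy,dry,dyz,ejq,eqs,eqz,joz,jqs,jsy,jsz,nor,noy,nqz,nry,qry,qsy,qsz,qyz] rk=18  ker:ory,syz
∂1c = 0
c vs im∂2: residual ≠ 0 ⇒ not boundary

cycle:yes boundary:no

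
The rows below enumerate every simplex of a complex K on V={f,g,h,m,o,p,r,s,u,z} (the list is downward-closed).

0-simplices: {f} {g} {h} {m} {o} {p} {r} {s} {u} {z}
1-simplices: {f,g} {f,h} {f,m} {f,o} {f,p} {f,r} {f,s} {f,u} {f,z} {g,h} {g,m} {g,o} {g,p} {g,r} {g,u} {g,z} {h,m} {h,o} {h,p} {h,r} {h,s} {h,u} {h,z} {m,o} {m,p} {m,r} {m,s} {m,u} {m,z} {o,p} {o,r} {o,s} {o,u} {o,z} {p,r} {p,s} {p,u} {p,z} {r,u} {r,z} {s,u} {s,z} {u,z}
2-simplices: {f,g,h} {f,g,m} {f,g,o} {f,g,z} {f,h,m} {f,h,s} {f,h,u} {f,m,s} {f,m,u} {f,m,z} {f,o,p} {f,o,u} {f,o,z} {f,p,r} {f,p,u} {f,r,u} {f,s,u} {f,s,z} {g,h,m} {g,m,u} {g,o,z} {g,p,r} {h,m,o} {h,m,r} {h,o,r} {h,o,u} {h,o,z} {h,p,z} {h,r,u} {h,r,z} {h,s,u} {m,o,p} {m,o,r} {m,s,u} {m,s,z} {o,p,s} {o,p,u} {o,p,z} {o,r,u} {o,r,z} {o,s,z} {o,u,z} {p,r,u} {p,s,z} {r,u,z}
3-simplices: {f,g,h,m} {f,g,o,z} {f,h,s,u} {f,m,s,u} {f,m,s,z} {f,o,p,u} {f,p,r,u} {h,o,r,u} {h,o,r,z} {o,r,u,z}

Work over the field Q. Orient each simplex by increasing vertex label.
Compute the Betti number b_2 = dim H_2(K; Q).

b_2=2

n_0=10 n_1=43 n_2=45 n_3=10  [Q]
∂1: piv[fg,fh,fm,fo,fp,fr,fs,fu,fz] rk=9  ker:gh,gm,go,gp,gr,gu,gz,hm,ho,hp,hr,hs,hu,hz,mo,mp,mr,ms,mu,mz,op,or,os,ou,oz,pr,ps,pu,pz,ru,rz,su,sz,uz
∂2: piv[fgh,fgm,fgo,fgz,fhm,fhs,fhu,fms,fmu,fmz,fop,fou,foz,fpr,fpu,fru,fsu,fsz,gmu,gpr,hmo,hmr,hor,hou,hoz,hpz,hru,hrz,mop,ops,opz,osz,ouz] rk=33  ker:ghm,goz,hsu,mor,msu,msz,opu,oru,orz,pru,psz,ruz
∂3: piv[fghm,fgoz,fhsu,fmsu,fmsz,fopu,fpru,horu,horz,oruz] rk=10
b_2=(45−33)−10=2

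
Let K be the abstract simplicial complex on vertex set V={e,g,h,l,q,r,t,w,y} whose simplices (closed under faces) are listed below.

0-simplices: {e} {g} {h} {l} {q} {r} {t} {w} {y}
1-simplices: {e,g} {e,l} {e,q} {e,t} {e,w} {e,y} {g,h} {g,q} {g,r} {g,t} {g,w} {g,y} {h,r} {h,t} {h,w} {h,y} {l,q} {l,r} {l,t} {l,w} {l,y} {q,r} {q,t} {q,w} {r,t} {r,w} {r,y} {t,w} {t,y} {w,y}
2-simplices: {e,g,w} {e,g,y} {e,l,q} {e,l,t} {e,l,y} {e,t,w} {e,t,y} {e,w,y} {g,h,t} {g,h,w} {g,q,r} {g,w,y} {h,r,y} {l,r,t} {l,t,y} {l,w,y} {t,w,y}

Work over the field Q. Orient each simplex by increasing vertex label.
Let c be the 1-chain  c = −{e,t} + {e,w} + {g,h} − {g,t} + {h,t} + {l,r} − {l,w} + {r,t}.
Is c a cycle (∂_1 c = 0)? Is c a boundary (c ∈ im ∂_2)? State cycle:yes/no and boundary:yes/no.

n_0=9 n_1=30 n_2=17  [Q]
∂1: piv[eg,el,eq,et,ew,ey,gh,gr] rk=8  ker:gq,gt,gw,gy,hr,ht,hw,hy,lq,lr,lt,lw,ly,qr,qt,qw,rt,rw,ry,tw,ty,wy
∂2: piv[egw,egy,elq,elt,ely,etw,ety,ewy,ght,ghw,gqr,hry,lrt,lwy] rk=14  ker:gwy,lty,twy
∂1c = 0
c vs im∂2: reduces to 0 ⇒ boundary

cycle:yes boundary:yes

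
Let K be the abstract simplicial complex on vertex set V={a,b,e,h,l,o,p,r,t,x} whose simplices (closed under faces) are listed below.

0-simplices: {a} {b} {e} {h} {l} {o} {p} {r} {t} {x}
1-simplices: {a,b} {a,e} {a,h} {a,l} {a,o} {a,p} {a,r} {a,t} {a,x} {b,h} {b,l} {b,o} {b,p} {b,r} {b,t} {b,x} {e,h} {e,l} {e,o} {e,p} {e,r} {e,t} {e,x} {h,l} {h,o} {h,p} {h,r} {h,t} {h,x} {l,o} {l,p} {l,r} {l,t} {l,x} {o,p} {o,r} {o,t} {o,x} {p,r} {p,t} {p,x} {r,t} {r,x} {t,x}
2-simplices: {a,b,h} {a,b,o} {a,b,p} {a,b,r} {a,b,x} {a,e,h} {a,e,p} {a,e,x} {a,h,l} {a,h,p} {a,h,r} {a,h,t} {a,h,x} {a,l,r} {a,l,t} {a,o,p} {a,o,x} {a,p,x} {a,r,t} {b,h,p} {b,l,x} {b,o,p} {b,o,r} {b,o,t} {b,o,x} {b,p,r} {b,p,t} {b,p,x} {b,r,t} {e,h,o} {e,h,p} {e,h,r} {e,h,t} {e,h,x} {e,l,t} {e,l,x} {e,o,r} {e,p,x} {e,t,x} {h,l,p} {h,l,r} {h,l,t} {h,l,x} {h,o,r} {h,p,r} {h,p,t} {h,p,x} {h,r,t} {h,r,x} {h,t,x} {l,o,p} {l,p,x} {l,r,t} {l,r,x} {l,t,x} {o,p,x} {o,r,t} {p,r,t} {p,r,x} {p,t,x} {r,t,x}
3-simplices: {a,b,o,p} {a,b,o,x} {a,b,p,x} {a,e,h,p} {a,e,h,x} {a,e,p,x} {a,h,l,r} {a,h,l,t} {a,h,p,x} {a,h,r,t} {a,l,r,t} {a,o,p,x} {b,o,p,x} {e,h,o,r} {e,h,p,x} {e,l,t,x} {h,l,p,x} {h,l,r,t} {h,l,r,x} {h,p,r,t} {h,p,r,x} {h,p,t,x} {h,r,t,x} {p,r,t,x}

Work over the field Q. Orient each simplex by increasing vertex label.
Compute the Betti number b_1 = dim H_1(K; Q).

n_0=10 n_1=44 n_2=61 n_3=24  [Q]
∂1: piv[ab,ae,ah,al,ao,ap,ar,at,ax] rk=9  ker:bh,bl,bo,bp,br,bt,bx,eh,el,eo,ep,er,et,ex,hl,ho,hp,hr,ht,hx,lo,lp,lr,lt,lx,op,or,ot,ox,pr,pt,px,rt,rx,tx
∂2: piv[abh,abo,abp,abr,abx,aeh,aep,aex,ahl,ahp,ahr,aht,ahx,alr,alt,aop,aox,apx,art,blx,bor,bot,bpr,bpt,brt,eho,ehr,eht,elt,elx,eor,etx,hlp,hrx,lop] rk=35  ker:bhp,bop,box,bpx,ehp,ehx,epx,hlr,hlt,hlx,hor,hpr,hpt,hpx,hrt,htx,lpx,lrt,lrx,ltx,opx,ort,prt,prx,ptx,rtx
∂3: piv[abop,abox,abpx,aehp,aehx,aepx,ahlr,ahlt,ahpx,ahrt,alrt,aopx,ehor,eltx,hlpx,hlrx,hprt,hprx,hptx,hrtx] rk=20  ker:bopx,ehpx,hlrt,prtx
b_1=(44−9)−35=0

b_1=0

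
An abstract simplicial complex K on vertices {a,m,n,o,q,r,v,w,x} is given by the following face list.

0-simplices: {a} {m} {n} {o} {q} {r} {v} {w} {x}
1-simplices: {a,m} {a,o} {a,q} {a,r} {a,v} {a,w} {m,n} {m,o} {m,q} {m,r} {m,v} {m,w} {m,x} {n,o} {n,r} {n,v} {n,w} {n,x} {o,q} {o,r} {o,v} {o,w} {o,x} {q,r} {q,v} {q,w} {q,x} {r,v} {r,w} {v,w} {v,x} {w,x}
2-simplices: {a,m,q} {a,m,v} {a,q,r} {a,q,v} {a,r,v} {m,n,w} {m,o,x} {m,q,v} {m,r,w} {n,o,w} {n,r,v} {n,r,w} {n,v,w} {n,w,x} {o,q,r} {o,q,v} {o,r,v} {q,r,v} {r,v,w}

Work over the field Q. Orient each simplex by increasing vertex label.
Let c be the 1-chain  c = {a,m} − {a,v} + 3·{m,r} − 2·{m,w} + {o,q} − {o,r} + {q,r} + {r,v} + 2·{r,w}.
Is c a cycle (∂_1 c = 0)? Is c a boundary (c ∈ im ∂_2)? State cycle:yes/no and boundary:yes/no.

n_0=9 n_1=32 n_2=19  [Q]
∂1: piv[am,ao,aq,ar,av,aw,mn,mx] rk=8  ker:mo,mq,mr,mv,mw,no,nr,nv,nw,nx,oq,or,ov,ow,ox,qr,qv,qw,qx,rv,rw,vw,vx,wx
∂2: piv[amq,amv,aqr,aqv,arv,mnw,mox,mrw,now,nrv,nrw,nvw,nwx,oqr,oqv] rk=15  ker:mqv,orv,qrv,rvw
∂1c = 0
c vs im∂2: residual ≠ 0 ⇒ not boundary

cycle:yes boundary:no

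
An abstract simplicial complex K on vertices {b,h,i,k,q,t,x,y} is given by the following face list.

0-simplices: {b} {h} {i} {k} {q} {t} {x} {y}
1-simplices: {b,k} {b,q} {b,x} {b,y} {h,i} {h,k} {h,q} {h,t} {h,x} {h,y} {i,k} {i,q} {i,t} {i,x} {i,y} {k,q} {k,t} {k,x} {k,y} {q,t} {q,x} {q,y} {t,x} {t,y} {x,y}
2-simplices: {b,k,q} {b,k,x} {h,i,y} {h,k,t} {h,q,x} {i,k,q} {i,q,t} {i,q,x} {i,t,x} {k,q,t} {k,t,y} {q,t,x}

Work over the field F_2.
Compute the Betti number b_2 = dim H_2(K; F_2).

b_2=1

n_0=8 n_1=25 n_2=12  [Z2]
∂1: piv[bk,bq,bx,by,hi,hk,ht] rk=7  ker:hq,hx,hy,ik,iq,it,ix,iy,kq,kt,kx,ky,qt,qx,qy,tx,ty,xy
∂2: piv[bkq,bkx,hiy,hkt,hqx,ikq,iqt,iqx,itx,kqt,kty] rk=11  ker:qtx
b_2=(12−11)−0=1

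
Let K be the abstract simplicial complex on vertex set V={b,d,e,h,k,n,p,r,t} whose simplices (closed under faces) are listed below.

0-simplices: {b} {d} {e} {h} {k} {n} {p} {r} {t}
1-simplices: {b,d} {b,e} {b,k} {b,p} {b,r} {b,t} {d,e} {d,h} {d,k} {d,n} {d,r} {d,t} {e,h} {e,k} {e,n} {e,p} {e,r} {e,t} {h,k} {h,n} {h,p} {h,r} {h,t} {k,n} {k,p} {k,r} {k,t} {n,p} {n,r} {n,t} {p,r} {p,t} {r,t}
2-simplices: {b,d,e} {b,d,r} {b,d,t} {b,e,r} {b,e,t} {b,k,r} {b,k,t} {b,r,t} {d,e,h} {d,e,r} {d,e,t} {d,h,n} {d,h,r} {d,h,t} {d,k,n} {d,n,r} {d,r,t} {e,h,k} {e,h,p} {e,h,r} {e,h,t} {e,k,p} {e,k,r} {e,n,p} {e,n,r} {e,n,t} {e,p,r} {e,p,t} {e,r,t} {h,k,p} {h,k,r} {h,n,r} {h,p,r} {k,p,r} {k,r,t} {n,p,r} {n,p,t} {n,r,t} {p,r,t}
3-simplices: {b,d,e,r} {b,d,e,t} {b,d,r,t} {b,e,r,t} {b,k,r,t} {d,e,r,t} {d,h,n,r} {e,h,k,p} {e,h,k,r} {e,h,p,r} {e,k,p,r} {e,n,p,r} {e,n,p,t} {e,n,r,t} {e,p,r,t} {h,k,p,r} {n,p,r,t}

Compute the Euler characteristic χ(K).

n_0=9 n_1=33 n_2=39 n_3=17
χ=+9−33+39−17=-2

χ(K)=-2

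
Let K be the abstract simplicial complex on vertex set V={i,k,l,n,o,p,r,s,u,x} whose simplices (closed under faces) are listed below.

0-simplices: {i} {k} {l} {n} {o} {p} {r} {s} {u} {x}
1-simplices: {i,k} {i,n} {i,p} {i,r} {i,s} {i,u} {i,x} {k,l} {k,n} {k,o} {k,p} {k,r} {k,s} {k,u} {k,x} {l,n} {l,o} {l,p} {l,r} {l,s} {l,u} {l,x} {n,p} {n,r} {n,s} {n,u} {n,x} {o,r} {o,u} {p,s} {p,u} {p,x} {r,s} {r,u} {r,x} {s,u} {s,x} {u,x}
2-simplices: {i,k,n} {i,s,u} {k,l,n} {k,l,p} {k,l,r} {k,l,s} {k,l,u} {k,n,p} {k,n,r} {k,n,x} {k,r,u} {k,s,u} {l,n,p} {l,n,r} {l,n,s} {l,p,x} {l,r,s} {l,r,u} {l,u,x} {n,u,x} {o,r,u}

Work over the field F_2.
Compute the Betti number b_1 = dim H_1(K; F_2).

b_1=11

n_0=10 n_1=38 n_2=21  [Z2]
∂1: piv[ik,in,ip,ir,is,iu,ix,kl,ko] rk=9  ker:kn,kp,kr,ks,ku,kx,ln,lo,lp,lr,ls,lu,lx,np,nr,ns,nu,nx,or,ou,ps,pu,px,rs,ru,rx,su,sx,ux
∂2: piv[ikn,isu,kln,klp,klr,kls,klu,knp,knr,knx,kru,ksu,lns,lpx,lrs,lux,nux,oru] rk=18  ker:lnp,lnr,lru
b_1=(38−9)−18=11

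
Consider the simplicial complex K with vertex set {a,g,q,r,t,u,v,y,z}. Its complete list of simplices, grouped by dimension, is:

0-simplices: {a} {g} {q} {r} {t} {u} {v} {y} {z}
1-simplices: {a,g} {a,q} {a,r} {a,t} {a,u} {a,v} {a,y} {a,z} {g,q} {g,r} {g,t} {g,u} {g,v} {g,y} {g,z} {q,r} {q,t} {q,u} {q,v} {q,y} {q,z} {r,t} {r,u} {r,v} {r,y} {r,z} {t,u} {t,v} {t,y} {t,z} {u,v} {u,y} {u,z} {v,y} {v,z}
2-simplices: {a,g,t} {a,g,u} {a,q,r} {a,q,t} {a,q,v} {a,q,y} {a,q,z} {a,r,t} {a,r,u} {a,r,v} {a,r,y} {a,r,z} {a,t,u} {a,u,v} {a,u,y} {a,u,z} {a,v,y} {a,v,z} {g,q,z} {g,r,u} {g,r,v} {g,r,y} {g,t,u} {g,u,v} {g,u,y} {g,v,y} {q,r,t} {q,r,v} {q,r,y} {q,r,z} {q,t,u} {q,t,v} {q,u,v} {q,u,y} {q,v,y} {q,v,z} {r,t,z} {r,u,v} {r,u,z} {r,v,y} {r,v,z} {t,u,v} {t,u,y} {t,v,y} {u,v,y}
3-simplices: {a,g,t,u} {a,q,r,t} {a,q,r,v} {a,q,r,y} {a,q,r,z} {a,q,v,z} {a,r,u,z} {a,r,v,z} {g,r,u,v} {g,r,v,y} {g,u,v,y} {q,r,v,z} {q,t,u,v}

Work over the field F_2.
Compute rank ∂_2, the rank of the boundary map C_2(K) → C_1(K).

rank∂_2=26

n_0=9 n_1=35 n_2=45 n_3=13  [Z2]
∂1: piv[ag,aq,ar,at,au,av,ay,az] rk=8  ker:gq,gr,gt,gu,gv,gy,gz,qr,qt,qu,qv,qy,qz,rt,ru,rv,ry,rz,tu,tv,ty,tz,uv,uy,uz,vy,vz
∂2: piv[agt,agu,aqr,aqt,aqv,aqy,aqz,art,aru,arv,ary,arz,atu,auv,auy,auz,avy,avz,gqz,gru,grv,gry,qtu,qtv,rtz,tuy] rk=26  ker:gtu,guv,guy,gvy,qrt,qrv,qry,qrz,quv,quy,qvy,qvz,ruv,ruz,rvy,rvz,tuv,tvy,uvy
∂3: piv[agtu,aqrt,aqrv,aqry,aqrz,aqvz,aruz,arvz,gruv,grvy,guvy,qtuv] rk=12  ker:qrvz
rk∂_2=26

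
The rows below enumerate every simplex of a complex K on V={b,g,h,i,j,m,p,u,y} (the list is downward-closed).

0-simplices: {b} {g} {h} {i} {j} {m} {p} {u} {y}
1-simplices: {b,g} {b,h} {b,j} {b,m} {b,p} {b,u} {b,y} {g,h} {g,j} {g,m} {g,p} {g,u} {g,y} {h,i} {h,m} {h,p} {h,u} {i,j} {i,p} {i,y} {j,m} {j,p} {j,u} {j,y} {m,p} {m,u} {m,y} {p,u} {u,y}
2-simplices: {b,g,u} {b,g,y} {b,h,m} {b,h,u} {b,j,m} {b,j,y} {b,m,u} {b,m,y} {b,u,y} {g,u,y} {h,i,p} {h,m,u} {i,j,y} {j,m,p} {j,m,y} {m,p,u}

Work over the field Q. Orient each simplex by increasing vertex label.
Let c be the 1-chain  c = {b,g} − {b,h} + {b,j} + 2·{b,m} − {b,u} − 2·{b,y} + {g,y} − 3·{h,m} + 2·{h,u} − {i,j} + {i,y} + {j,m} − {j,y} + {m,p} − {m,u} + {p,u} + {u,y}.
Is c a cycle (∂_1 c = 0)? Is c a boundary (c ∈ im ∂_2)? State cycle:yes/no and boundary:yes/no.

cycle:yes boundary:yes

n_0=9 n_1=29 n_2=16  [Q]
∂1: piv[bg,bh,bj,bm,bp,bu,by,hi] rk=8  ker:gh,gj,gm,gp,gu,gy,hm,hp,hu,ij,ip,iy,jm,jp,ju,jy,mp,mu,my,pu,uy
∂2: piv[bgu,bgy,bhm,bhu,bjm,bjy,bmu,bmy,buy,hip,ijy,jmp,mpu] rk=13  ker:guy,hmu,jmy
∂1c = 0
c vs im∂2: reduces to 0 ⇒ boundary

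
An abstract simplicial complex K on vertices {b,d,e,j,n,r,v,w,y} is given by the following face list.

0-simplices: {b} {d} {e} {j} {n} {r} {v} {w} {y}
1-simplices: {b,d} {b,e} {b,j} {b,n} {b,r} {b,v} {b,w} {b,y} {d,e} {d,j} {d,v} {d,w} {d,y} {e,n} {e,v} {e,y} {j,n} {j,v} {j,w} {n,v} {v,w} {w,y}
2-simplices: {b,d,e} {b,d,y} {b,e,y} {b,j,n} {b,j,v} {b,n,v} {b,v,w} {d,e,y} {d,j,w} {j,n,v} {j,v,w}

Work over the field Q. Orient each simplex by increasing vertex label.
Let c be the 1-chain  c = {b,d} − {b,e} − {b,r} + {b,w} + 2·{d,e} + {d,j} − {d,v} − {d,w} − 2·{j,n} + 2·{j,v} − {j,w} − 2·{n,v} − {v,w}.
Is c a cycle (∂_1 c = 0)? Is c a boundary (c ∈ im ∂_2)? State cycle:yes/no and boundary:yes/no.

n_0=9 n_1=22 n_2=11  [Q]
∂1: piv[bd,be,bj,bn,br,bv,bw,by] rk=8  ker:de,dj,dv,dw,dy,en,ev,ey,jn,jv,jw,nv,vw,wy
∂2: piv[bde,bdy,bey,bjn,bjv,bnv,bvw,djw,jvw] rk=9  ker:dey,jnv
∂1c = {e} + 2·{j} − {r} − 2·{w}

cycle:no boundary:no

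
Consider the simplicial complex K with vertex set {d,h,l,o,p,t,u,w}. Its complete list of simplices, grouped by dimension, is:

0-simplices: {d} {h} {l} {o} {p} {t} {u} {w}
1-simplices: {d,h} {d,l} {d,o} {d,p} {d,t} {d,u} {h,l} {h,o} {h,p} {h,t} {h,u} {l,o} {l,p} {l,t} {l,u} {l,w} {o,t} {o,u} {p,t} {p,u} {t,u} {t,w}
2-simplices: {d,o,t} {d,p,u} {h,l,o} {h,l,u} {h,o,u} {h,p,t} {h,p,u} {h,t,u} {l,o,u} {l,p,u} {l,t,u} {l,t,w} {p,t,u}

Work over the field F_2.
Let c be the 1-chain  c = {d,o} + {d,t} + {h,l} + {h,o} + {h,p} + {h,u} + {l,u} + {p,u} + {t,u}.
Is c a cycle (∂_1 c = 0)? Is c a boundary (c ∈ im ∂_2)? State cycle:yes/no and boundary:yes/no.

cycle:yes boundary:no

n_0=8 n_1=22 n_2=13  [Z2]
∂1: piv[dh,dl,do,dp,dt,du,lw] rk=7  ker:hl,ho,hp,ht,hu,lo,lp,lt,lu,ot,ou,pt,pu,tu,tw
∂2: piv[dot,dpu,hlo,hlu,hou,hpt,hpu,htu,lpu,ltu,ltw] rk=11  ker:lou,ptu
∂1c = 0
c vs im∂2: residual ≠ 0 ⇒ not boundary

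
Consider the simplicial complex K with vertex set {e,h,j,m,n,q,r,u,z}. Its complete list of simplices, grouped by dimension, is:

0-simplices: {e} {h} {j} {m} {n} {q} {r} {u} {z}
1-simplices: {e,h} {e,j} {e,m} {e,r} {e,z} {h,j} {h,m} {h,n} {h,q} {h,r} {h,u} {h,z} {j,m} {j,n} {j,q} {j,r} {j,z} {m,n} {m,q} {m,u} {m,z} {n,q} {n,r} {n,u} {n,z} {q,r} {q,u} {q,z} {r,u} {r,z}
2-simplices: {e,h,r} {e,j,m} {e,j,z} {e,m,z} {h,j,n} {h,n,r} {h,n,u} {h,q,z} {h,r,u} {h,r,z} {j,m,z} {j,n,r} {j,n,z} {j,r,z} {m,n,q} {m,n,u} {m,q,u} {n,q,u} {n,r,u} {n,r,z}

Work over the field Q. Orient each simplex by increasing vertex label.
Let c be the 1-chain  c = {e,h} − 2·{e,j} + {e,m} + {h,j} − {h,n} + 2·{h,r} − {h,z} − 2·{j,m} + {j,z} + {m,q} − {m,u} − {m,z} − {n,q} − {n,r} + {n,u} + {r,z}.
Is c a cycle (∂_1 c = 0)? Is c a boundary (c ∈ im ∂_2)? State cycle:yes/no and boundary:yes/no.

n_0=9 n_1=30 n_2=20  [Q]
∂1: piv[eh,ej,em,er,ez,hn,hq,hu] rk=8  ker:hj,hm,hr,hz,jm,jn,jq,jr,jz,mn,mq,mu,mz,nq,nr,nu,nz,qr,qu,qz,ru,rz
∂2: piv[ehr,ejm,ejz,emz,hjn,hnr,hnu,hqz,hru,hrz,jnr,jnz,jrz,mnq,mnu,mqu] rk=16  ker:jmz,nqu,nru,nrz
∂1c = 0
c vs im∂2: residual ≠ 0 ⇒ not boundary

cycle:yes boundary:no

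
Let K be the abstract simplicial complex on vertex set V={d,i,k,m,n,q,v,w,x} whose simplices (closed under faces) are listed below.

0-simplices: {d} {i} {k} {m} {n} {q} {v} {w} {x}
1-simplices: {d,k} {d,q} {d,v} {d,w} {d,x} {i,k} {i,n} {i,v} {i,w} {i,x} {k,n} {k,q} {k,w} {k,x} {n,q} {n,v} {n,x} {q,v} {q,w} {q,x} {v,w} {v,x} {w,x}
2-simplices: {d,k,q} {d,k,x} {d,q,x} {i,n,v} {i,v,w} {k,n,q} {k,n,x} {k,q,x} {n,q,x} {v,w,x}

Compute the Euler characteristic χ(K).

χ(K)=-4

n_0=9 n_1=23 n_2=10
χ=+9−23+10=-4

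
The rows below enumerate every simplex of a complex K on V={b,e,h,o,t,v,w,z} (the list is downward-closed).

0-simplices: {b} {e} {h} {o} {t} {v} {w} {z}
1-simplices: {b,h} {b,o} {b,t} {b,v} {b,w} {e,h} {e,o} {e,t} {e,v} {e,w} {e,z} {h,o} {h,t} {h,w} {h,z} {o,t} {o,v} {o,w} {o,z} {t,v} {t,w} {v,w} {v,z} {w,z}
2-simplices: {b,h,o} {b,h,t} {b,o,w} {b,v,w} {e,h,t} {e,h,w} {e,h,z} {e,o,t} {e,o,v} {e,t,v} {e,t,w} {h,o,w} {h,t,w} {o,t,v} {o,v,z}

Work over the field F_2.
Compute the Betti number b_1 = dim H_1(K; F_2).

b_1=4

n_0=8 n_1=24 n_2=15  [Z2]
∂1: piv[bh,bo,bt,bv,bw,eh,ez] rk=7  ker:eo,et,ev,ew,ho,ht,hw,hz,ot,ov,ow,oz,tv,tw,vw,vz,wz
∂2: piv[bho,bht,bow,bvw,eht,ehw,ehz,eot,eov,etv,etw,how,ovz] rk=13  ker:htw,otv
b_1=(24−7)−13=4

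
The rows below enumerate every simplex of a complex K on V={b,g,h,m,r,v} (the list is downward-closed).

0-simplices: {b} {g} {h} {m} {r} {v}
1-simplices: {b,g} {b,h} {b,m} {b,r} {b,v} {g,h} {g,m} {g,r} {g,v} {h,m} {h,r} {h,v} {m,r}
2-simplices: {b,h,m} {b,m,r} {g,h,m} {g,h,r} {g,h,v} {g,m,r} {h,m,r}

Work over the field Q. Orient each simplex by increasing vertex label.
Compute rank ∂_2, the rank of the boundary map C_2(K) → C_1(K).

n_0=6 n_1=13 n_2=7  [Q]
∂1: piv[bg,bh,bm,br,bv] rk=5  ker:gh,gm,gr,gv,hm,hr,hv,mr
∂2: piv[bhm,bmr,ghm,ghr,ghv,gmr] rk=6  ker:hmr
rk∂_2=6

rank∂_2=6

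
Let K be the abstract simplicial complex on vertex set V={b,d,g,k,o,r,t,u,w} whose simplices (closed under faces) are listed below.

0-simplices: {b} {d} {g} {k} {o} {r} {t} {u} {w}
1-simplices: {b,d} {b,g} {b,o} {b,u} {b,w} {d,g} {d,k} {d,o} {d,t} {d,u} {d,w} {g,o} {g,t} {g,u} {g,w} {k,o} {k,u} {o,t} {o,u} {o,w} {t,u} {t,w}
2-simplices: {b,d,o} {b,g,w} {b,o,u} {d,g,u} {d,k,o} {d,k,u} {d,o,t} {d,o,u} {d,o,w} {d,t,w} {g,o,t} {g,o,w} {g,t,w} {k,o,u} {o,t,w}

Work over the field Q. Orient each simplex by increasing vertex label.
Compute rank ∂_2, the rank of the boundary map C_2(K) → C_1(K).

n_0=9 n_1=22 n_2=15  [Q]
∂1: piv[bd,bg,bo,bu,bw,dk,dt] rk=7  ker:dg,do,du,dw,go,gt,gu,gw,ko,ku,ot,ou,ow,tu,tw
∂2: piv[bdo,bgw,bou,dgu,dko,dku,dot,dou,dow,dtw,got,gow] rk=12  ker:gtw,kou,otw
rk∂_2=12

rank∂_2=12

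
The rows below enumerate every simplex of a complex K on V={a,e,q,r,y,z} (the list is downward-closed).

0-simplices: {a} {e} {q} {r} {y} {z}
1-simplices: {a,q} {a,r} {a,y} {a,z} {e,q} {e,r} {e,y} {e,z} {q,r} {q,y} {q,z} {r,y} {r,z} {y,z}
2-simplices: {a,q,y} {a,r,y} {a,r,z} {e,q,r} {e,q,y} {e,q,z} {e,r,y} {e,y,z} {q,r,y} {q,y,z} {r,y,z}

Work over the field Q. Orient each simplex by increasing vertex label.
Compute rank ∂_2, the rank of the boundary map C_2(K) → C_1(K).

n_0=6 n_1=14 n_2=11  [Q]
∂1: piv[aq,ar,ay,az,eq] rk=5  ker:er,ey,ez,qr,qy,qz,ry,rz,yz
∂2: piv[aqy,ary,arz,eqr,eqy,eqz,ery,eyz,ryz] rk=9  ker:qry,qyz
rk∂_2=9

rank∂_2=9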